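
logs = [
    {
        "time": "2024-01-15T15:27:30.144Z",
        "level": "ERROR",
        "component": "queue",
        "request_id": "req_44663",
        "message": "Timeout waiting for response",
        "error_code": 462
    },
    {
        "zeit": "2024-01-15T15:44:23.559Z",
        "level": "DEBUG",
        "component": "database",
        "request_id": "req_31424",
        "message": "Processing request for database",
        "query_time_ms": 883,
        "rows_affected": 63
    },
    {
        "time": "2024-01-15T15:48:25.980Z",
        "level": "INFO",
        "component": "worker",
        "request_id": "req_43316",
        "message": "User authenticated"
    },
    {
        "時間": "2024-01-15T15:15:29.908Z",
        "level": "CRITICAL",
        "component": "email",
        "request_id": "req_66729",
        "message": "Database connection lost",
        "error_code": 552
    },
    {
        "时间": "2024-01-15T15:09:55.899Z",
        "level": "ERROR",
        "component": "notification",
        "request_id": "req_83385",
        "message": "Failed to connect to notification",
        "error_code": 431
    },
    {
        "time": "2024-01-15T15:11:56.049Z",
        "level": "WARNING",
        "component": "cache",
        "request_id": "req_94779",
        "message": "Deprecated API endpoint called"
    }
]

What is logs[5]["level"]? "WARNING"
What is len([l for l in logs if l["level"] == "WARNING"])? 1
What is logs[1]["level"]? "DEBUG"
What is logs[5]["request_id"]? "req_94779"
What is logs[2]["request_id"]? "req_43316"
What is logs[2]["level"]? "INFO"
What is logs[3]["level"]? "CRITICAL"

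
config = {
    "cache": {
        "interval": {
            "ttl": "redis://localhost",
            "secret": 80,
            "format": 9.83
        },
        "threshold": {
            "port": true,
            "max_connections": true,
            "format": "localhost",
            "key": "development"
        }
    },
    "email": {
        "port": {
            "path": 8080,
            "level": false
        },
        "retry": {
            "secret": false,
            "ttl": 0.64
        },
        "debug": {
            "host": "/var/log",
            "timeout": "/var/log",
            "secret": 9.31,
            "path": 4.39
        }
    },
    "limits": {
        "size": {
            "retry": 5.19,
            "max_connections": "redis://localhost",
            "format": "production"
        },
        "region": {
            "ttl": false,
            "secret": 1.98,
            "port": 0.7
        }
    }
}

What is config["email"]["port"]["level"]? False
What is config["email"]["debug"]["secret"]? 9.31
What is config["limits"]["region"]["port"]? 0.7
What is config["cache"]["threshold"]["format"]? "localhost"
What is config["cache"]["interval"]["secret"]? 80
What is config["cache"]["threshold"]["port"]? True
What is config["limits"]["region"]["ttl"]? False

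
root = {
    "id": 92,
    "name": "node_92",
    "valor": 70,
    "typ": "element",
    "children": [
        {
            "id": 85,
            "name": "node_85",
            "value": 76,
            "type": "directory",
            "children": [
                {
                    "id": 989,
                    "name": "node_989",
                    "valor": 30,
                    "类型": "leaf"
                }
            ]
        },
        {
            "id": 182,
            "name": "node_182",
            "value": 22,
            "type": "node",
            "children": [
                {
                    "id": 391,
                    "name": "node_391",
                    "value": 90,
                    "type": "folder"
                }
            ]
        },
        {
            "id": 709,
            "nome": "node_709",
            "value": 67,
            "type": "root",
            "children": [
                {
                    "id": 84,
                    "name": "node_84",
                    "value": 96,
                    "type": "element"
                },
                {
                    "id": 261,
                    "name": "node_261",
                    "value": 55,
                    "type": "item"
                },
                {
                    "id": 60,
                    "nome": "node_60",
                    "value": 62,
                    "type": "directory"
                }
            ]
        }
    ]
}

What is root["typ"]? "element"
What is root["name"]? "node_92"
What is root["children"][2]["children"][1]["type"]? "item"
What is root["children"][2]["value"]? 67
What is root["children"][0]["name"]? "node_85"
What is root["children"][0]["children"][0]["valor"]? 30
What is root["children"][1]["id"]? 182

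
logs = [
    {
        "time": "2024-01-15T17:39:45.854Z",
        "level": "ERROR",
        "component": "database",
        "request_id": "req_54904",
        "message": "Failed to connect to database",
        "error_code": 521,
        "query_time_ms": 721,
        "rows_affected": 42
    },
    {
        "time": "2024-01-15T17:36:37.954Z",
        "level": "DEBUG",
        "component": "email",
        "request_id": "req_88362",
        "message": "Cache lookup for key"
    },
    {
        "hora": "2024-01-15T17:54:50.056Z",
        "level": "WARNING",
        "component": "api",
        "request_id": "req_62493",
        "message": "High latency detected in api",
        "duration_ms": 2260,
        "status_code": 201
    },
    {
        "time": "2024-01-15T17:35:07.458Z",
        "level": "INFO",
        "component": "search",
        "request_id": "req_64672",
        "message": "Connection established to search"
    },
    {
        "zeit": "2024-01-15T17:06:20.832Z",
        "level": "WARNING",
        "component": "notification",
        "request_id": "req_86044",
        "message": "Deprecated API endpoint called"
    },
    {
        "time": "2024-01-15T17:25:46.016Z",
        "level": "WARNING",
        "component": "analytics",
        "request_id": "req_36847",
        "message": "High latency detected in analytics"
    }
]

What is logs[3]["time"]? "2024-01-15T17:35:07.458Z"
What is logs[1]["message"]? "Cache lookup for key"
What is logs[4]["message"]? "Deprecated API endpoint called"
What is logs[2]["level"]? "WARNING"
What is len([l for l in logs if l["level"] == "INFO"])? 1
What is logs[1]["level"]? "DEBUG"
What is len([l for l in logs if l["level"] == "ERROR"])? 1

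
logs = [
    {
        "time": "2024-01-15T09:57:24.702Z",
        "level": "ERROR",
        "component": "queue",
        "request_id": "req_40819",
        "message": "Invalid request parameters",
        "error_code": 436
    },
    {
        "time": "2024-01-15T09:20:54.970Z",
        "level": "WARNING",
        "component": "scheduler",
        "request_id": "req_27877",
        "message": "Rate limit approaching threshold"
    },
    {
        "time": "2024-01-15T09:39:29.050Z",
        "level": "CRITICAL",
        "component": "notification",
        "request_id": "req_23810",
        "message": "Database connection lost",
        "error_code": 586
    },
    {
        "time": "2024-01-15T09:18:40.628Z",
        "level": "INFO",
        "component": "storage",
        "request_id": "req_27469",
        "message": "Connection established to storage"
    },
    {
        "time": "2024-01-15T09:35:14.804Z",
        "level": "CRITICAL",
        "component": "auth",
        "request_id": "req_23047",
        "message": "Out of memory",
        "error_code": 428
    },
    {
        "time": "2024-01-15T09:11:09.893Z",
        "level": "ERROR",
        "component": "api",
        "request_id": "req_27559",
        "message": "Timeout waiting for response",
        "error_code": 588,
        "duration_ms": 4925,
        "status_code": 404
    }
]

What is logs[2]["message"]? "Database connection lost"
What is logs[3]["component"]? "storage"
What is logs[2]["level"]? "CRITICAL"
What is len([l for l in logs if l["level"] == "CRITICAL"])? 2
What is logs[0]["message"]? "Invalid request parameters"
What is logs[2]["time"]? "2024-01-15T09:39:29.050Z"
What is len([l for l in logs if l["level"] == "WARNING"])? 1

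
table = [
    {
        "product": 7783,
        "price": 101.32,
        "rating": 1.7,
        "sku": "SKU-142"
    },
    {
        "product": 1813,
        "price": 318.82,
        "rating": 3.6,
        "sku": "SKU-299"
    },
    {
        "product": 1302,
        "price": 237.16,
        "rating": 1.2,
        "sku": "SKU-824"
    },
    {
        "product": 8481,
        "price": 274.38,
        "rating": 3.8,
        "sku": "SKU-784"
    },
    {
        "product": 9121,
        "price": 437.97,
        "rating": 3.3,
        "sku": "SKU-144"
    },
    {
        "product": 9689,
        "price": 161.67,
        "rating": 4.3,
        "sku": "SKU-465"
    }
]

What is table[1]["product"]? 1813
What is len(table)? 6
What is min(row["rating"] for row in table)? 1.2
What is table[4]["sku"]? "SKU-144"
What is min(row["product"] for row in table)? 1302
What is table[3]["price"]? 274.38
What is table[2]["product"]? 1302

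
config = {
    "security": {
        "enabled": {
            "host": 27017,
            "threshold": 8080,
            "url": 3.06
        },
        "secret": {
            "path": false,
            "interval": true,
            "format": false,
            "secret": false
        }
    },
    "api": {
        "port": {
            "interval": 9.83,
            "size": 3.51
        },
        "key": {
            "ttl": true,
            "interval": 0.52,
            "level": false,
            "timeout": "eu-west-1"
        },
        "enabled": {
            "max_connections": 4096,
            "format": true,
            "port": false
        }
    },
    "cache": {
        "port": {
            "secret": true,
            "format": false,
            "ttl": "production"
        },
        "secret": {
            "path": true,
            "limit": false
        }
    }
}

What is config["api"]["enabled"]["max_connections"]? 4096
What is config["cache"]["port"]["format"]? False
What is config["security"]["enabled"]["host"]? 27017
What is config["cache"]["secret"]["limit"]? False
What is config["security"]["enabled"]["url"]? 3.06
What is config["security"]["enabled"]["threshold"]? 8080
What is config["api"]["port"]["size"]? 3.51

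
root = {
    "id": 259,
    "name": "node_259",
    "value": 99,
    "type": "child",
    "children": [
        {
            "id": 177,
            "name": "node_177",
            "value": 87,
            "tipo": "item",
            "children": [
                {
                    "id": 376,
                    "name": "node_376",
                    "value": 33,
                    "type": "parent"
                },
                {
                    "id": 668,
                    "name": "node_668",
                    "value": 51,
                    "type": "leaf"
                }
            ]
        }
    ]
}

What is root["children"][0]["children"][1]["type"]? "leaf"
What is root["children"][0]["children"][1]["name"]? "node_668"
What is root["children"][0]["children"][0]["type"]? "parent"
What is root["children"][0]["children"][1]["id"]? 668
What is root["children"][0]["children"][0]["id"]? 376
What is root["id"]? 259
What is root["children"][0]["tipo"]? "item"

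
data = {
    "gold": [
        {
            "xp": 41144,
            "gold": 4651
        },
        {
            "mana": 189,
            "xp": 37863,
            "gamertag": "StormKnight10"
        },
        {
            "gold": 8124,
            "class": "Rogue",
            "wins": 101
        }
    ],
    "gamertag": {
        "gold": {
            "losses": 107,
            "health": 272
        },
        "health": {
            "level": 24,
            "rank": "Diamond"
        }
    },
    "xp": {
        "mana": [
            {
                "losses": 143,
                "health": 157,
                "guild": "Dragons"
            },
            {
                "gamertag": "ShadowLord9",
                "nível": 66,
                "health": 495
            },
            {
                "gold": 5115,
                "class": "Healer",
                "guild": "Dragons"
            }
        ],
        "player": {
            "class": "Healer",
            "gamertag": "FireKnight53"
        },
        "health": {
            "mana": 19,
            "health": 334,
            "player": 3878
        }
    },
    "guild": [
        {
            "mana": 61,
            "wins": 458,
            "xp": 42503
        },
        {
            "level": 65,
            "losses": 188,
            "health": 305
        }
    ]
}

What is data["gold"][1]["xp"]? 37863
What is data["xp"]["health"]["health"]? 334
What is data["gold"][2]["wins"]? 101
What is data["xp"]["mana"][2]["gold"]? 5115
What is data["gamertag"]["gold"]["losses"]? 107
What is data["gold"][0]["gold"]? 4651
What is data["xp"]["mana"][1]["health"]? 495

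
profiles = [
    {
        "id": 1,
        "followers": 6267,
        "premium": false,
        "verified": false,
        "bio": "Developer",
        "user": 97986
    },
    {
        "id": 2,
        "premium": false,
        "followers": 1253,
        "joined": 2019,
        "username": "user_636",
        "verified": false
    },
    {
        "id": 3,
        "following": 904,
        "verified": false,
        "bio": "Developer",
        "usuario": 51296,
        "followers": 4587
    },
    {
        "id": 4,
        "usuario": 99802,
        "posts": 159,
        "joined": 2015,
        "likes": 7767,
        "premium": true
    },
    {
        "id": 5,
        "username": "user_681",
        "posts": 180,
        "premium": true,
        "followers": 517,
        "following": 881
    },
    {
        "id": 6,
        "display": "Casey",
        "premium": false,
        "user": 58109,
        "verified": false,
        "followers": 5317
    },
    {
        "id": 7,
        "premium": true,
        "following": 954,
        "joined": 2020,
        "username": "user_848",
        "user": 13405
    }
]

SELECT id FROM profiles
[1, 2, 3, 4, 5, 6, 7]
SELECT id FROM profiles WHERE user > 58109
[1]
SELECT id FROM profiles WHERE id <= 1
[1]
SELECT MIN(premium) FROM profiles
False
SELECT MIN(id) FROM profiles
1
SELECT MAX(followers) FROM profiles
6267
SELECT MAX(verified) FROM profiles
False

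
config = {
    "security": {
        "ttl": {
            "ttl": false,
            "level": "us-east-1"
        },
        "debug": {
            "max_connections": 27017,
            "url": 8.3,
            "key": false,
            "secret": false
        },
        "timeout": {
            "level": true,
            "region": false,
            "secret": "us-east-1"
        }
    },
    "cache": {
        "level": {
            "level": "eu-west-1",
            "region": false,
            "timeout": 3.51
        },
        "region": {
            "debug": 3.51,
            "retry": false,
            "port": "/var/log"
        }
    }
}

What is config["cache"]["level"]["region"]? False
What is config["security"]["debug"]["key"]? False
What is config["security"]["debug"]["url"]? 8.3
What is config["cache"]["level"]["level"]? "eu-west-1"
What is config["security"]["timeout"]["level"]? True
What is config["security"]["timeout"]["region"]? False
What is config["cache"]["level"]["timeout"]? 3.51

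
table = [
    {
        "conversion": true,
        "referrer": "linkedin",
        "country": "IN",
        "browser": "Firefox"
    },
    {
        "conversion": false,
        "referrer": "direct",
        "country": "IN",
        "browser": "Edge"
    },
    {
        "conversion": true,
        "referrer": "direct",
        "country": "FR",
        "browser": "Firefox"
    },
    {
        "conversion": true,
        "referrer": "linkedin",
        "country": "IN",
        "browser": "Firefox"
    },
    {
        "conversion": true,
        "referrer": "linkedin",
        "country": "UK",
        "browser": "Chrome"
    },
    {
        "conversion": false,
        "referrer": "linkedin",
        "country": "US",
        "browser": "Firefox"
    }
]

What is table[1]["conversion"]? False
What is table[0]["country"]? "IN"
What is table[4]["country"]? "UK"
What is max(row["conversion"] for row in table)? True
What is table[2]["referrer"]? "direct"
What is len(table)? 6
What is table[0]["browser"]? "Firefox"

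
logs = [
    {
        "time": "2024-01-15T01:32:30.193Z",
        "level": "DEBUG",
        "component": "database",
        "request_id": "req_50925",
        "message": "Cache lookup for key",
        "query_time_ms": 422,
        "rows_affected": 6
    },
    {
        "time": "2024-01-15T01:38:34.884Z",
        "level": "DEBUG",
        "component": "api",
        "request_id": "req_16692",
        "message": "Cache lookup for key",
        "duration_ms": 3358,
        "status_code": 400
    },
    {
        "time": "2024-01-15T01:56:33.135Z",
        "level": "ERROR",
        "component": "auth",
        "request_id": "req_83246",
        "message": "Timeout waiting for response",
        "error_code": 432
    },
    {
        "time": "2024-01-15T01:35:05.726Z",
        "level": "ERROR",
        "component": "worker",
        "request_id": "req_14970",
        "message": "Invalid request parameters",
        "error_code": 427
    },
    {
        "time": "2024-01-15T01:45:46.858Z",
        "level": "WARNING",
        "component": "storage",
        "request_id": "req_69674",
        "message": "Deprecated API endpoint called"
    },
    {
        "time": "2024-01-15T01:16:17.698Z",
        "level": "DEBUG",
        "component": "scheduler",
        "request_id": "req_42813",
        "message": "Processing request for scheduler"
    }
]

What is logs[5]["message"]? "Processing request for scheduler"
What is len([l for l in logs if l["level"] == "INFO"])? 0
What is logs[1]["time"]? "2024-01-15T01:38:34.884Z"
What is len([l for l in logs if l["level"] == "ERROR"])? 2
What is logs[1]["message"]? "Cache lookup for key"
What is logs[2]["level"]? "ERROR"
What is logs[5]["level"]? "DEBUG"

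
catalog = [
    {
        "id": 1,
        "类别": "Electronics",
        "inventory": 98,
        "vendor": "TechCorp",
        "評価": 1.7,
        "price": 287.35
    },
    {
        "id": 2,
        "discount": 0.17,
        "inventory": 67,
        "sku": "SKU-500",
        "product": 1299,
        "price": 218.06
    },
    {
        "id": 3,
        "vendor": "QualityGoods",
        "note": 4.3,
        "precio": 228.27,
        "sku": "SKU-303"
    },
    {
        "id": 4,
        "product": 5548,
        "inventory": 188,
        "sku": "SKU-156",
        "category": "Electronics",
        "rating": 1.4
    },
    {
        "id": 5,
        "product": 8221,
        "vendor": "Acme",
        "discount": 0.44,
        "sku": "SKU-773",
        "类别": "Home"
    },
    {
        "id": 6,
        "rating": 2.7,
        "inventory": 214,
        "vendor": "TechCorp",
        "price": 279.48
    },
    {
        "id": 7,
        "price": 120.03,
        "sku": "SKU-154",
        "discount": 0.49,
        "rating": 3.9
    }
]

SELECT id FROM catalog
[1, 2, 3, 4, 5, 6, 7]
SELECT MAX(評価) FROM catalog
1.7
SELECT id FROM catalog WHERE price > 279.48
[1]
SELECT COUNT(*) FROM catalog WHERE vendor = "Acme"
1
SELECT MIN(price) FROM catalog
120.03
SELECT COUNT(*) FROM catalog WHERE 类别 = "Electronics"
1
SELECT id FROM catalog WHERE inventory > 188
[6]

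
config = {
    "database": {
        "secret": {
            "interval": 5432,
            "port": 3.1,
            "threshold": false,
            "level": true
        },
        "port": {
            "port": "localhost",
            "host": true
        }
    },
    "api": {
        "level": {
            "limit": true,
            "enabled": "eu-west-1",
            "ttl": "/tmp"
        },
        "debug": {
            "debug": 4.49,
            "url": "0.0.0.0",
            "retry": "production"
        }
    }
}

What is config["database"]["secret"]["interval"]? 5432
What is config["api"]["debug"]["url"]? "0.0.0.0"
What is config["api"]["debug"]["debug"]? 4.49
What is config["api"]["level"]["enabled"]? "eu-west-1"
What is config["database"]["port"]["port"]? "localhost"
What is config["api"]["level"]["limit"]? True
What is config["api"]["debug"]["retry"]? "production"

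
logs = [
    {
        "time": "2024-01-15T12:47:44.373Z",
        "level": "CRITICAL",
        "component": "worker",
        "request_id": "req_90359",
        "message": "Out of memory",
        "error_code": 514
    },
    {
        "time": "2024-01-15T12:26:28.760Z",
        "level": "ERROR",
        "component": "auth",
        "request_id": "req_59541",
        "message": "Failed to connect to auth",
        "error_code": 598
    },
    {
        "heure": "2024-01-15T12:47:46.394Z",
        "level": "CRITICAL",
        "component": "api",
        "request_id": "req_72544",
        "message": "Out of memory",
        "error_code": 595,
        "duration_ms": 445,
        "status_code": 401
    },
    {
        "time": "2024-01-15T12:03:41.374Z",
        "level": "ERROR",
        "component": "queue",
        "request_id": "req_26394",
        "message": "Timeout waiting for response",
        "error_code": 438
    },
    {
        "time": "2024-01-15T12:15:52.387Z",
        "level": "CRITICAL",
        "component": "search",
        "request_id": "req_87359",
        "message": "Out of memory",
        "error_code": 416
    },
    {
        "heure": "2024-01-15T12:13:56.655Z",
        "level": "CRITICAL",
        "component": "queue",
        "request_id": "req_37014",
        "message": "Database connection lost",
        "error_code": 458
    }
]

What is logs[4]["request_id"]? "req_87359"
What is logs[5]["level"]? "CRITICAL"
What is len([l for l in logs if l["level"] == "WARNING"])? 0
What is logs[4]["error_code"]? 416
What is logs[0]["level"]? "CRITICAL"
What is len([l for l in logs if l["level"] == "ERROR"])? 2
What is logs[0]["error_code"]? 514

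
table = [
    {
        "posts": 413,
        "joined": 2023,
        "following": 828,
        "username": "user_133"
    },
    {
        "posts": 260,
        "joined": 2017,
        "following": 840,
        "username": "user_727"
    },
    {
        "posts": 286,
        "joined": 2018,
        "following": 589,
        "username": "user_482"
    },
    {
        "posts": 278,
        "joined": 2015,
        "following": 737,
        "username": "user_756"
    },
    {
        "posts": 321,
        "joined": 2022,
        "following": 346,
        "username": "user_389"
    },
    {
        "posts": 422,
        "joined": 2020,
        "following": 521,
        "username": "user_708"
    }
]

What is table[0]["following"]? 828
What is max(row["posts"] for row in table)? 422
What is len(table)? 6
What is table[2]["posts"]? 286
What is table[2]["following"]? 589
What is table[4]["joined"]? 2022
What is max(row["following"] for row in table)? 840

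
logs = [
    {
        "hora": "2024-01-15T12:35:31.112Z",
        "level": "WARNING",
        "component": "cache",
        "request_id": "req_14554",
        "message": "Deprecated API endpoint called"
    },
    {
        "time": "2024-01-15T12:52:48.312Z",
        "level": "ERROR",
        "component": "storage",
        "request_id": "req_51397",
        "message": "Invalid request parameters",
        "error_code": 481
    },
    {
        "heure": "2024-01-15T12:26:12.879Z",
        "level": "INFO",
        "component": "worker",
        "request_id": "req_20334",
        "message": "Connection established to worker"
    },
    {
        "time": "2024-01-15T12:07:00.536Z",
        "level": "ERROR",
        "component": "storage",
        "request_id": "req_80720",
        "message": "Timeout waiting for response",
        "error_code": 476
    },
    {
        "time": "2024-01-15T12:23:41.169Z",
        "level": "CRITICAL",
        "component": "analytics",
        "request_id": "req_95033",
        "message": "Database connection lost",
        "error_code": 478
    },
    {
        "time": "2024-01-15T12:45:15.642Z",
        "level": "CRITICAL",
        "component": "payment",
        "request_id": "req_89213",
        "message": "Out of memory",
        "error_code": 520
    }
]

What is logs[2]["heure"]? "2024-01-15T12:26:12.879Z"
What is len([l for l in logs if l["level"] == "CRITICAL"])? 2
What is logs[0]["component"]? "cache"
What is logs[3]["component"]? "storage"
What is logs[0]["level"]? "WARNING"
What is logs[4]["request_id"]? "req_95033"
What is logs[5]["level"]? "CRITICAL"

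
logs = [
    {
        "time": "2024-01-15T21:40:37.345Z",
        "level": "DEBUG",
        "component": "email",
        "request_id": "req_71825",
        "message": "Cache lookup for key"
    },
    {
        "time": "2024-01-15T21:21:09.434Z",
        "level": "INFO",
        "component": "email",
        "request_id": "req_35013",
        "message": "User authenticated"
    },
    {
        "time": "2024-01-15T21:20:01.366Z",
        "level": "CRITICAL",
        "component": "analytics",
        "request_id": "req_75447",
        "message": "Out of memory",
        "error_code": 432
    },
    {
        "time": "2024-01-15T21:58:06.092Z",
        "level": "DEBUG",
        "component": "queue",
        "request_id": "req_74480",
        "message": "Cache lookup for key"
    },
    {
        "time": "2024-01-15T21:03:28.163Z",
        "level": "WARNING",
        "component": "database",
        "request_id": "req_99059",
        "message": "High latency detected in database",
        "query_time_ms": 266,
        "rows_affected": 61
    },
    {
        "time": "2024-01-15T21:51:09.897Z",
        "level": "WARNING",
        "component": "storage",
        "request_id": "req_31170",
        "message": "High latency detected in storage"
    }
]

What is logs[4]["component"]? "database"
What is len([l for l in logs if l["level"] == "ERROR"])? 0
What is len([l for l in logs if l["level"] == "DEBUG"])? 2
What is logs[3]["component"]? "queue"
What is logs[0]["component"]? "email"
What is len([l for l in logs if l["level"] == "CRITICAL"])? 1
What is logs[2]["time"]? "2024-01-15T21:20:01.366Z"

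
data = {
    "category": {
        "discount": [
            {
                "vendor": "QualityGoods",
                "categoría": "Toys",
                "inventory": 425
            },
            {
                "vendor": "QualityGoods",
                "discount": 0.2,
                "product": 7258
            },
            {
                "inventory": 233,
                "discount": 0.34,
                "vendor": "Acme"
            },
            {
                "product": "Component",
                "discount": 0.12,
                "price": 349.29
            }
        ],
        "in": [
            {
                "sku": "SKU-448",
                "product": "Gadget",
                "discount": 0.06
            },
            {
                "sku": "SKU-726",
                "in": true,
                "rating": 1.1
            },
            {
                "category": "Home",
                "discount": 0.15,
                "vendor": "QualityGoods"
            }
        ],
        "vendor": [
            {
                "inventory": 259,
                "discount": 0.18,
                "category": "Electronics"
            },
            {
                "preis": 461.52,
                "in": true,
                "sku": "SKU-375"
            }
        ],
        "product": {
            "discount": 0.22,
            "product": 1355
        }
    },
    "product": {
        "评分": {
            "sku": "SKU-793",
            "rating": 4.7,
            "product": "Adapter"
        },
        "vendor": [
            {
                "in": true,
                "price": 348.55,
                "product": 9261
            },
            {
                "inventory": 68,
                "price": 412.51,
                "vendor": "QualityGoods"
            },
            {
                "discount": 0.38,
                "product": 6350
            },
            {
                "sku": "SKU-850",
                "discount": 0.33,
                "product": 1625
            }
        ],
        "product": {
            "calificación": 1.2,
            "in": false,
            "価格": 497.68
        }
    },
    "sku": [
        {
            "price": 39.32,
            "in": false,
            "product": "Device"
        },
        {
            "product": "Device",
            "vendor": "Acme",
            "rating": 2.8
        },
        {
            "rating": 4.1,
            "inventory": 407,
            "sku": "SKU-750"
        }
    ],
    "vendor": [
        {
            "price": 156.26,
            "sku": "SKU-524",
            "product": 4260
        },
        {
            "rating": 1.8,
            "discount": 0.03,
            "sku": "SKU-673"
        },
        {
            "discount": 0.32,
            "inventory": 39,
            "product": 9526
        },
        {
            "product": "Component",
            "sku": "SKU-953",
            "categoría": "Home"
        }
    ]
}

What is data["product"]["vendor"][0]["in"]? True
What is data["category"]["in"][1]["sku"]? "SKU-726"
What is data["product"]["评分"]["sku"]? "SKU-793"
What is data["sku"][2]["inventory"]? 407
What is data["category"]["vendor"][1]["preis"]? 461.52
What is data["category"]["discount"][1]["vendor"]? "QualityGoods"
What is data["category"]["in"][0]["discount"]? 0.06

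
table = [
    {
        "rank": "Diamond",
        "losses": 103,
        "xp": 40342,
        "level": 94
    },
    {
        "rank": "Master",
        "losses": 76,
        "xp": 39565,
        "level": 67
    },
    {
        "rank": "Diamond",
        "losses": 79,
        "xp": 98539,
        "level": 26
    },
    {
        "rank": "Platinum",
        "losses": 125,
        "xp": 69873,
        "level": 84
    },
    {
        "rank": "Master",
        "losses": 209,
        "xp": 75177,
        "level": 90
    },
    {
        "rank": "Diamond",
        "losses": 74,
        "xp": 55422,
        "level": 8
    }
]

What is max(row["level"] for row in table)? 94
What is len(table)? 6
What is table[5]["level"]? 8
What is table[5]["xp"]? 55422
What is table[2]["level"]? 26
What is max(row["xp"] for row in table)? 98539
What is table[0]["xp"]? 40342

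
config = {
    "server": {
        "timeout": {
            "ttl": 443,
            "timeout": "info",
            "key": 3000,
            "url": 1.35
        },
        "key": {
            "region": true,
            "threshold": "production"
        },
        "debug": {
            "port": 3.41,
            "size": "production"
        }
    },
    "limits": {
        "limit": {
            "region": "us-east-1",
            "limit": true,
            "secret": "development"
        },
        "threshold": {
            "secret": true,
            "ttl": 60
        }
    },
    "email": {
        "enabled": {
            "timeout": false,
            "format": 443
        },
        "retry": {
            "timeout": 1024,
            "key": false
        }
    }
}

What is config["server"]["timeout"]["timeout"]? "info"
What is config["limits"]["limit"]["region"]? "us-east-1"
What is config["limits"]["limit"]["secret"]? "development"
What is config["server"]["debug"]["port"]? 3.41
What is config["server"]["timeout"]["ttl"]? 443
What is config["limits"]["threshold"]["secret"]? True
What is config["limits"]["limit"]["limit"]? True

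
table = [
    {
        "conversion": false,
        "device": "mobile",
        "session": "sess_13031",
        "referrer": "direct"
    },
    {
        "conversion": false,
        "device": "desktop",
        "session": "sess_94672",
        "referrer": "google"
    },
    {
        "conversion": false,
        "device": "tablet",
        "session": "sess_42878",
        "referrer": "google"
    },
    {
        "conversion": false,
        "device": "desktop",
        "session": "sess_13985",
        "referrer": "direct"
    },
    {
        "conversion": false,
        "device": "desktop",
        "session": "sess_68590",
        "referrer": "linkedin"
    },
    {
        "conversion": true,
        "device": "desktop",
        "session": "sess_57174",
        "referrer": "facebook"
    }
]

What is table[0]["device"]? "mobile"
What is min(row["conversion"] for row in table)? False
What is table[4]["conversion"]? False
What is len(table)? 6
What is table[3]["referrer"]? "direct"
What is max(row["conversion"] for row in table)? True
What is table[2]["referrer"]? "google"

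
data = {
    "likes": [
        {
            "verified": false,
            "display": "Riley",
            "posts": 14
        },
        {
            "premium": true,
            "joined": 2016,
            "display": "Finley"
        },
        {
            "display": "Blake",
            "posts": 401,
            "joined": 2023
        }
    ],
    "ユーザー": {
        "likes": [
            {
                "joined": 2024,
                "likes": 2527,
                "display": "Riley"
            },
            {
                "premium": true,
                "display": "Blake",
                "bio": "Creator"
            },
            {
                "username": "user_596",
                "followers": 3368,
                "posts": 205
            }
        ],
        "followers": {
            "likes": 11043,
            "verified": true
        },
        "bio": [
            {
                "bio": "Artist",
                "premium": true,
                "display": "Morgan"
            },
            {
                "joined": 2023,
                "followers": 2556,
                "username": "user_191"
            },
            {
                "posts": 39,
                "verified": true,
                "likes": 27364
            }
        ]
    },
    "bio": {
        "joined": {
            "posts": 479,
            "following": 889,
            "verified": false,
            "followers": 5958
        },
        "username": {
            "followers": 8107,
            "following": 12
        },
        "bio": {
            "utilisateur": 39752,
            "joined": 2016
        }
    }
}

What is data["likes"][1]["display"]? "Finley"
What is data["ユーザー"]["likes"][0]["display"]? "Riley"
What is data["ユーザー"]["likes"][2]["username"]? "user_596"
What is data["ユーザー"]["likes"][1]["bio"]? "Creator"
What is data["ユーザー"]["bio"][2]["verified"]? True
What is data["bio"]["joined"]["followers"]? 5958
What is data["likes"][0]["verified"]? False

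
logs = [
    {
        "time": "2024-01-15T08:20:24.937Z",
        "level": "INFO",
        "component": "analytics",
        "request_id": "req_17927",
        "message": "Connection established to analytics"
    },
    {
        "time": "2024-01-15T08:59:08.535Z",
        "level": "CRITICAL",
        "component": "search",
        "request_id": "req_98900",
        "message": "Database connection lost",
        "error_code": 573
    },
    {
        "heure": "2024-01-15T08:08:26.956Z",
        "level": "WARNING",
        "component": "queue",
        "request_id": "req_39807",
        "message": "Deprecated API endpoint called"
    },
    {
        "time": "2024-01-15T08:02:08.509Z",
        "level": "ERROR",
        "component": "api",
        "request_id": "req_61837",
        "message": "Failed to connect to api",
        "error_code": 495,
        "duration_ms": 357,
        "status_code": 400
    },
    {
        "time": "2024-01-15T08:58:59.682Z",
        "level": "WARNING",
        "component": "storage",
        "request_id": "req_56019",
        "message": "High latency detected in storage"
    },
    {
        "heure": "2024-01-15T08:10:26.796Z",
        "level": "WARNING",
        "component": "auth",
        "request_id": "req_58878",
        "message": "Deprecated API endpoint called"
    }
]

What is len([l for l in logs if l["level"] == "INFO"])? 1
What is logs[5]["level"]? "WARNING"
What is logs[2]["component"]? "queue"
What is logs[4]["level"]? "WARNING"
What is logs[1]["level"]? "CRITICAL"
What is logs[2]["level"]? "WARNING"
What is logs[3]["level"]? "ERROR"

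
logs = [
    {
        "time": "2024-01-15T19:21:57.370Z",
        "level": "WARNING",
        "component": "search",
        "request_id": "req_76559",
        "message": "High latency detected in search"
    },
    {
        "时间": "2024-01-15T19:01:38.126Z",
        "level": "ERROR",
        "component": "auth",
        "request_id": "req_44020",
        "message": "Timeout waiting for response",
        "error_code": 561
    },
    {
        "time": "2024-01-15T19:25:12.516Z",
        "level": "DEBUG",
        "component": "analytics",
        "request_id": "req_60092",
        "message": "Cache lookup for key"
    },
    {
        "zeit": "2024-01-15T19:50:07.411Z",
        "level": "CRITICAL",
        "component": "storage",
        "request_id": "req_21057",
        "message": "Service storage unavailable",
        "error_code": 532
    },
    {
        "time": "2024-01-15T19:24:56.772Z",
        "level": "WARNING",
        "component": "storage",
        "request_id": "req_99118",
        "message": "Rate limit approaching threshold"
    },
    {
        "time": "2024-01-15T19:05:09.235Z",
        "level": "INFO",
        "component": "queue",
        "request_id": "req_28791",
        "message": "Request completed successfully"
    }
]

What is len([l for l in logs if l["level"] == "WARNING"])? 2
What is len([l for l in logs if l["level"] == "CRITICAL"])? 1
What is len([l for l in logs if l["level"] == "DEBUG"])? 1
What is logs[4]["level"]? "WARNING"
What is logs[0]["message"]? "High latency detected in search"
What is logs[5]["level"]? "INFO"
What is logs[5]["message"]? "Request completed successfully"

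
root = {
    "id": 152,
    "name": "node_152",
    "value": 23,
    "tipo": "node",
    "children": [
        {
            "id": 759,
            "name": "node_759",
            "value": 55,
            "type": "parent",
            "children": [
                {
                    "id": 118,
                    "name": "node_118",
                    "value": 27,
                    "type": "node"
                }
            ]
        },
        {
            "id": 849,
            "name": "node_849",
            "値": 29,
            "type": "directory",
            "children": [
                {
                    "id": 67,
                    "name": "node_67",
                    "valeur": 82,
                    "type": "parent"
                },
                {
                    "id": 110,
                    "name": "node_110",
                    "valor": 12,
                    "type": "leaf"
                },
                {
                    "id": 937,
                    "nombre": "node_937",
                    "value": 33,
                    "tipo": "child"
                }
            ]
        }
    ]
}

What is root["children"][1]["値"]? 29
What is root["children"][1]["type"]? "directory"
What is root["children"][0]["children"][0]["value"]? 27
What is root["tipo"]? "node"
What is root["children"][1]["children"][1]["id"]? 110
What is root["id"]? 152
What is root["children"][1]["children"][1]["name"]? "node_110"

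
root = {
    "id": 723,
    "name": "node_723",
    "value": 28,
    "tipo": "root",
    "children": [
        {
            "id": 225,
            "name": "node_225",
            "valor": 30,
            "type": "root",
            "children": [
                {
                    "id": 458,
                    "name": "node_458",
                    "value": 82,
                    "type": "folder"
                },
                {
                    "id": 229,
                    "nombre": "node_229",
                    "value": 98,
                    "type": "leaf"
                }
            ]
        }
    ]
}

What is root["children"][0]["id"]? 225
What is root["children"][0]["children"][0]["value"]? 82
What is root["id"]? 723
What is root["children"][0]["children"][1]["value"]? 98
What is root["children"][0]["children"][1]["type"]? "leaf"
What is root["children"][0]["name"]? "node_225"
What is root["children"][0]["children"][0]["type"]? "folder"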